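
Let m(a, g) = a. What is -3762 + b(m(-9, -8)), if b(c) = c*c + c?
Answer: -3690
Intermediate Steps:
b(c) = c + c**2 (b(c) = c**2 + c = c + c**2)
-3762 + b(m(-9, -8)) = -3762 - 9*(1 - 9) = -3762 - 9*(-8) = -3762 + 72 = -3690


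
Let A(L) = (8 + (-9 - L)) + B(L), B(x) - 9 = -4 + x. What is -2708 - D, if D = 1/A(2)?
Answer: -10833/4 ≈ -2708.3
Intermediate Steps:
B(x) = 5 + x (B(x) = 9 + (-4 + x) = 5 + x)
A(L) = 4 (A(L) = (8 + (-9 - L)) + (5 + L) = (-1 - L) + (5 + L) = 4)
D = ¼ (D = 1/4 = ¼ ≈ 0.25000)
-2708 - D = -2708 - 1*¼ = -2708 - ¼ = -10833/4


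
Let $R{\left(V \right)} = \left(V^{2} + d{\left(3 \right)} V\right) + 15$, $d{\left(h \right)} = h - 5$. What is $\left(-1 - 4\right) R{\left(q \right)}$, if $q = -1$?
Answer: $-90$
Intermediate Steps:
$d{\left(h \right)} = -5 + h$ ($d{\left(h \right)} = h - 5 = -5 + h$)
$R{\left(V \right)} = 15 + V^{2} - 2 V$ ($R{\left(V \right)} = \left(V^{2} + \left(-5 + 3\right) V\right) + 15 = \left(V^{2} - 2 V\right) + 15 = 15 + V^{2} - 2 V$)
$\left(-1 - 4\right) R{\left(q \right)} = \left(-1 - 4\right) \left(15 + \left(-1\right)^{2} - -2\right) = - 5 \left(15 + 1 + 2\right) = \left(-5\right) 18 = -90$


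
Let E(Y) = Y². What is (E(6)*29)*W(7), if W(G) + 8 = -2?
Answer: -10440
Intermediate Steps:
W(G) = -10 (W(G) = -8 - 2 = -10)
(E(6)*29)*W(7) = (6²*29)*(-10) = (36*29)*(-10) = 1044*(-10) = -10440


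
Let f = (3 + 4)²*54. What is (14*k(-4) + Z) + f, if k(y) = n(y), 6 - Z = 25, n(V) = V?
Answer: 2571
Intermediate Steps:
Z = -19 (Z = 6 - 1*25 = 6 - 25 = -19)
k(y) = y
f = 2646 (f = 7²*54 = 49*54 = 2646)
(14*k(-4) + Z) + f = (14*(-4) - 19) + 2646 = (-56 - 19) + 2646 = -75 + 2646 = 2571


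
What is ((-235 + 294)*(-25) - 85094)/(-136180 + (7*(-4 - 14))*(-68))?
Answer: 86569/127612 ≈ 0.67838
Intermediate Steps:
((-235 + 294)*(-25) - 85094)/(-136180 + (7*(-4 - 14))*(-68)) = (59*(-25) - 85094)/(-136180 + (7*(-18))*(-68)) = (-1475 - 85094)/(-136180 - 126*(-68)) = -86569/(-136180 + 8568) = -86569/(-127612) = -86569*(-1/127612) = 86569/127612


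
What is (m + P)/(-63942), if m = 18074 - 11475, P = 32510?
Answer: -39109/63942 ≈ -0.61163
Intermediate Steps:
m = 6599
(m + P)/(-63942) = (6599 + 32510)/(-63942) = 39109*(-1/63942) = -39109/63942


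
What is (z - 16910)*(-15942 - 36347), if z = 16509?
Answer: 20967889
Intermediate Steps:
(z - 16910)*(-15942 - 36347) = (16509 - 16910)*(-15942 - 36347) = -401*(-52289) = 20967889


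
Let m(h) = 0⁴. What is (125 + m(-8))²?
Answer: 15625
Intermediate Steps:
m(h) = 0
(125 + m(-8))² = (125 + 0)² = 125² = 15625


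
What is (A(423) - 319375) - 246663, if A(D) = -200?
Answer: -566238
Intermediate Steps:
(A(423) - 319375) - 246663 = (-200 - 319375) - 246663 = -319575 - 246663 = -566238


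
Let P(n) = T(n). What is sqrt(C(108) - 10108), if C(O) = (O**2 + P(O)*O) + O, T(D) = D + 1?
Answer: 2*sqrt(3359) ≈ 115.91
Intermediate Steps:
T(D) = 1 + D
P(n) = 1 + n
C(O) = O + O**2 + O*(1 + O) (C(O) = (O**2 + (1 + O)*O) + O = (O**2 + O*(1 + O)) + O = O + O**2 + O*(1 + O))
sqrt(C(108) - 10108) = sqrt(2*108*(1 + 108) - 10108) = sqrt(2*108*109 - 10108) = sqrt(23544 - 10108) = sqrt(13436) = 2*sqrt(3359)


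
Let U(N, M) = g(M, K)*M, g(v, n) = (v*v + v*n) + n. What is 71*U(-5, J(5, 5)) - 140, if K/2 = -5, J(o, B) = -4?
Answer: -13204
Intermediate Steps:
K = -10 (K = 2*(-5) = -10)
g(v, n) = n + v**2 + n*v (g(v, n) = (v**2 + n*v) + n = n + v**2 + n*v)
U(N, M) = M*(-10 + M**2 - 10*M) (U(N, M) = (-10 + M**2 - 10*M)*M = M*(-10 + M**2 - 10*M))
71*U(-5, J(5, 5)) - 140 = 71*(-4*(-10 + (-4)**2 - 10*(-4))) - 140 = 71*(-4*(-10 + 16 + 40)) - 140 = 71*(-4*46) - 140 = 71*(-184) - 140 = -13064 - 140 = -13204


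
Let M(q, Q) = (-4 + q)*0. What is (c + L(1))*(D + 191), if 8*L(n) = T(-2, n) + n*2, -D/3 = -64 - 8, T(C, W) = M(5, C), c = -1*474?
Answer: -771265/4 ≈ -1.9282e+5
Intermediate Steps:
c = -474
M(q, Q) = 0
T(C, W) = 0
D = 216 (D = -3*(-64 - 8) = -3*(-72) = 216)
L(n) = n/4 (L(n) = (0 + n*2)/8 = (0 + 2*n)/8 = (2*n)/8 = n/4)
(c + L(1))*(D + 191) = (-474 + (¼)*1)*(216 + 191) = (-474 + ¼)*407 = -1895/4*407 = -771265/4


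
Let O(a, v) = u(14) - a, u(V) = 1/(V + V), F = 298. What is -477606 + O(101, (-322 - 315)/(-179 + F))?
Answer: -13375795/28 ≈ -4.7771e+5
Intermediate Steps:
u(V) = 1/(2*V)
O(a, v) = 1/28 - a (O(a, v) = (1/2)/14 - a = (1/2)*(1/14) - a = 1/28 - a)
-477606 + O(101, (-322 - 315)/(-179 + F)) = -477606 + (1/28 - 1*101) = -477606 + (1/28 - 101) = -477606 - 2827/28 = -13375795/28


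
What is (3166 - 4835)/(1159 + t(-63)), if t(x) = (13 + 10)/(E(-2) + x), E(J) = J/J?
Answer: -103478/71835 ≈ -1.4405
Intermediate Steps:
E(J) = 1
t(x) = 23/(1 + x) (t(x) = (13 + 10)/(1 + x) = 23/(1 + x))
(3166 - 4835)/(1159 + t(-63)) = (3166 - 4835)/(1159 + 23/(1 - 63)) = -1669/(1159 + 23/(-62)) = -1669/(1159 + 23*(-1/62)) = -1669/(1159 - 23/62) = -1669/71835/62 = -1669*62/71835 = -103478/71835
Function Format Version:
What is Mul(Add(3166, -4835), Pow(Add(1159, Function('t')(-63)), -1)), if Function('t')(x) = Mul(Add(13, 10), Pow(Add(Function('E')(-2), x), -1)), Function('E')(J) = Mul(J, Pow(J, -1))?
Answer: Rational(-103478, 71835) ≈ -1.4405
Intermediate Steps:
Function('E')(J) = 1
Function('t')(x) = Mul(23, Pow(Add(1, x), -1)) (Function('t')(x) = Mul(Add(13, 10), Pow(Add(1, x), -1)) = Mul(23, Pow(Add(1, x), -1)))
Mul(Add(3166, -4835), Pow(Add(1159, Function('t')(-63)), -1)) = Mul(Add(3166, -4835), Pow(Add(1159, Mul(23, Pow(Add(1, -63), -1))), -1)) = Mul(-1669, Pow(Add(1159, Mul(23, Pow(-62, -1))), -1)) = Mul(-1669, Pow(Add(1159, Mul(23, Rational(-1, 62))), -1)) = Mul(-1669, Pow(Add(1159, Rational(-23, 62)), -1)) = Mul(-1669, Pow(Rational(71835, 62), -1)) = Mul(-1669, Rational(62, 71835)) = Rational(-103478, 71835)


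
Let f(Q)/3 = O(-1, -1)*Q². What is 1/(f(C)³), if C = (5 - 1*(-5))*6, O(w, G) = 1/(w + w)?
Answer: -1/157464000000 ≈ -6.3507e-12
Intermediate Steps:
O(w, G) = 1/(2*w)
C = 60 (C = (5 + 5)*6 = 10*6 = 60)
f(Q) = -3*Q²/2 (f(Q) = 3*(((½)/(-1))*Q²) = 3*(((½)*(-1))*Q²) = 3*(-Q²/2) = -3*Q²/2)
1/(f(C)³) = 1/((-3/2*60²)³) = 1/((-3/2*3600)³) = 1/((-5400)³) = 1/(-157464000000) = -1/157464000000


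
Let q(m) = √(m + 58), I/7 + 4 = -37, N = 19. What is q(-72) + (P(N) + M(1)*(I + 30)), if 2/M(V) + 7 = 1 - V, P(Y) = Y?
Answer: 647/7 + I*√14 ≈ 92.429 + 3.7417*I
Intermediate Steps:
I = -287 (I = -28 + 7*(-37) = -28 - 259 = -287)
q(m) = √(58 + m)
M(V) = 2/(-6 - V) (M(V) = 2/(-7 + (1 - V)) = 2/(-6 - V))
q(-72) + (P(N) + M(1)*(I + 30)) = √(58 - 72) + (19 + (-2/(6 + 1))*(-287 + 30)) = √(-14) + (19 - 2/7*(-257)) = I*√14 + (19 - 2*⅐*(-257)) = I*√14 + (19 - 2/7*(-257)) = I*√14 + (19 + 514/7) = I*√14 + 647/7 = 647/7 + I*√14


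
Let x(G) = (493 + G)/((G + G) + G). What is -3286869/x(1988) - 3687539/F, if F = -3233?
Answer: -21122327989523/2673691 ≈ -7.9001e+6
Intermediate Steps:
x(G) = (493 + G)/(3*G) (x(G) = (493 + G)/(2*G + G) = (493 + G)/((3*G)) = (493 + G)*(1/(3*G)) = (493 + G)/(3*G))
-3286869/x(1988) - 3687539/F = -3286869*5964/(493 + 1988) - 3687539/(-3233) = -3286869/((⅓)*(1/1988)*2481) - 3687539*(-1/3233) = -3286869/827/1988 + 3687539/3233 = -3286869*1988/827 + 3687539/3233 = -6534295572/827 + 3687539/3233 = -21122327989523/2673691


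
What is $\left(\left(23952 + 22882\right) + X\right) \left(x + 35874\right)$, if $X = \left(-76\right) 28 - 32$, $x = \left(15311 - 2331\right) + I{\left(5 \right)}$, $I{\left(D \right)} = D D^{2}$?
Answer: $2188087846$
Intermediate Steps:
$I{\left(D \right)} = D^{3}$
$x = 13105$ ($x = \left(15311 - 2331\right) + 5^{3} = 12980 + 125 = 13105$)
$X = -2160$ ($X = -2128 - 32 = -2160$)
$\left(\left(23952 + 22882\right) + X\right) \left(x + 35874\right) = \left(\left(23952 + 22882\right) - 2160\right) \left(13105 + 35874\right) = \left(46834 - 2160\right) 48979 = 44674 \cdot 48979 = 2188087846$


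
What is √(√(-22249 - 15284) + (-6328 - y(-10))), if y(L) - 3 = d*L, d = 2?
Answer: √(-6311 + I*√37533) ≈ 1.219 + 79.451*I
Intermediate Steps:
y(L) = 3 + 2*L
√(√(-22249 - 15284) + (-6328 - y(-10))) = √(√(-22249 - 15284) + (-6328 - (3 + 2*(-10)))) = √(√(-37533) + (-6328 - (3 - 20))) = √(I*√37533 + (-6328 - 1*(-17))) = √(I*√37533 + (-6328 + 17)) = √(I*√37533 - 6311) = √(-6311 + I*√37533)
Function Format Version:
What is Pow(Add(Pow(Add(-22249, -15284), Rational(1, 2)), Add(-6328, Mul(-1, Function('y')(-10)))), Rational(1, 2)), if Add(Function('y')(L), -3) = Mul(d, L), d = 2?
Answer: Pow(Add(-6311, Mul(I, Pow(37533, Rational(1, 2)))), Rational(1, 2)) ≈ Add(1.219, Mul(79.451, I))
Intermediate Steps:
Function('y')(L) = Add(3, Mul(2, L))
Pow(Add(Pow(Add(-22249, -15284), Rational(1, 2)), Add(-6328, Mul(-1, Function('y')(-10)))), Rational(1, 2)) = Pow(Add(Pow(Add(-22249, -15284), Rational(1, 2)), Add(-6328, Mul(-1, Add(3, Mul(2, -10))))), Rational(1, 2)) = Pow(Add(Pow(-37533, Rational(1, 2)), Add(-6328, Mul(-1, Add(3, -20)))), Rational(1, 2)) = Pow(Add(Mul(I, Pow(37533, Rational(1, 2))), Add(-6328, Mul(-1, -17))), Rational(1, 2)) = Pow(Add(Mul(I, Pow(37533, Rational(1, 2))), Add(-6328, 17)), Rational(1, 2)) = Pow(Add(Mul(I, Pow(37533, Rational(1, 2))), -6311), Rational(1, 2)) = Pow(Add(-6311, Mul(I, Pow(37533, Rational(1, 2)))), Rational(1, 2))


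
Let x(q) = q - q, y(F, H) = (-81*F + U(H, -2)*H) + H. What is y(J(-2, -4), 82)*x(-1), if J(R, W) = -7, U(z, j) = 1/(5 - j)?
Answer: 0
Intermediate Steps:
y(F, H) = -81*F + 8*H/7 (y(F, H) = (-81*F + (-1/(-5 - 2))*H) + H = (-81*F + (-1/(-7))*H) + H = (-81*F + (-1*(-1/7))*H) + H = (-81*F + H/7) + H = -81*F + 8*H/7)
x(q) = 0
y(J(-2, -4), 82)*x(-1) = (-81*(-7) + (8/7)*82)*0 = (567 + 656/7)*0 = (4625/7)*0 = 0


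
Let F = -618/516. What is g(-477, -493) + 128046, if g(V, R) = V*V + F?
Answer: 30579347/86 ≈ 3.5557e+5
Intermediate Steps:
F = -103/86 (F = -618*1/516 = -103/86 ≈ -1.1977)
g(V, R) = -103/86 + V**2 (g(V, R) = V*V - 103/86 = V**2 - 103/86 = -103/86 + V**2)
g(-477, -493) + 128046 = (-103/86 + (-477)**2) + 128046 = (-103/86 + 227529) + 128046 = 19567391/86 + 128046 = 30579347/86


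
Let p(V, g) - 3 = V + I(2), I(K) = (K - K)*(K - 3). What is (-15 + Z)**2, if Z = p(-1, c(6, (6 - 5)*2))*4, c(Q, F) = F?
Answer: 49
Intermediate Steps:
I(K) = 0 (I(K) = 0*(-3 + K) = 0)
p(V, g) = 3 + V (p(V, g) = 3 + (V + 0) = 3 + V)
Z = 8 (Z = (3 - 1)*4 = 2*4 = 8)
(-15 + Z)**2 = (-15 + 8)**2 = (-7)**2 = 49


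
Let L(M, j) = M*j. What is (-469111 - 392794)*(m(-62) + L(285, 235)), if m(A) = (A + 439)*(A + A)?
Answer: -17433752435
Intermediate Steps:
m(A) = 2*A*(439 + A) (m(A) = (439 + A)*(2*A) = 2*A*(439 + A))
(-469111 - 392794)*(m(-62) + L(285, 235)) = (-469111 - 392794)*(2*(-62)*(439 - 62) + 285*235) = -861905*(2*(-62)*377 + 66975) = -861905*(-46748 + 66975) = -861905*20227 = -17433752435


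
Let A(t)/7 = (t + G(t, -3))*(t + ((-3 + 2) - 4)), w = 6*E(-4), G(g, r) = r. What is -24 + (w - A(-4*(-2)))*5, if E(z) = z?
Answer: -669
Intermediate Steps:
w = -24 (w = 6*(-4) = -24)
A(t) = 7*(-5 + t)*(-3 + t) (A(t) = 7*((t - 3)*(t + ((-3 + 2) - 4))) = 7*((-3 + t)*(t + (-1 - 4))) = 7*((-3 + t)*(t - 5)) = 7*((-3 + t)*(-5 + t)) = 7*((-5 + t)*(-3 + t)) = 7*(-5 + t)*(-3 + t))
-24 + (w - A(-4*(-2)))*5 = -24 + (-24 - (105 - (-224)*(-2) + 7*(-4*(-2))**2))*5 = -24 + (-24 - (105 - 56*8 + 7*8**2))*5 = -24 + (-24 - (105 - 448 + 7*64))*5 = -24 + (-24 - (105 - 448 + 448))*5 = -24 + (-24 - 1*105)*5 = -24 + (-24 - 105)*5 = -24 - 129*5 = -24 - 645 = -669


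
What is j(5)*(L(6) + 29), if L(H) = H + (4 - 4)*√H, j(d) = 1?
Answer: 35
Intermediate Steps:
L(H) = H (L(H) = H + 0*√H = H + 0 = H)
j(5)*(L(6) + 29) = 1*(6 + 29) = 1*35 = 35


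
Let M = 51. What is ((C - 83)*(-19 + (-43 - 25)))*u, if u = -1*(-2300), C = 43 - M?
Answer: 18209100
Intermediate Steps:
C = -8 (C = 43 - 1*51 = 43 - 51 = -8)
u = 2300
((C - 83)*(-19 + (-43 - 25)))*u = ((-8 - 83)*(-19 + (-43 - 25)))*2300 = -91*(-19 - 68)*2300 = -91*(-87)*2300 = 7917*2300 = 18209100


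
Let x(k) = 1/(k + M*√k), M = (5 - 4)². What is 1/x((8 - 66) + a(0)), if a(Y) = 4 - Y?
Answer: -54 + 3*I*√6 ≈ -54.0 + 7.3485*I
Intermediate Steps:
M = 1 (M = 1² = 1)
x(k) = 1/(k + √k) (x(k) = 1/(k + 1*√k) = 1/(k + √k))
1/x((8 - 66) + a(0)) = 1/(1/(((8 - 66) + (4 - 1*0)) + √((8 - 66) + (4 - 1*0)))) = 1/(1/((-58 + (4 + 0)) + √(-58 + (4 + 0)))) = 1/(1/((-58 + 4) + √(-58 + 4))) = 1/(1/(-54 + √(-54))) = 1/(1/(-54 + 3*I*√6)) = -54 + 3*I*√6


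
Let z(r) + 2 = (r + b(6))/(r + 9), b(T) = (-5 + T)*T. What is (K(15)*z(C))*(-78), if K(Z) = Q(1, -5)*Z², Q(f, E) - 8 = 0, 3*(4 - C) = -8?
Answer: 7862400/47 ≈ 1.6729e+5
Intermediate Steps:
C = 20/3 (C = 4 - ⅓*(-8) = 4 + 8/3 = 20/3 ≈ 6.6667)
Q(f, E) = 8 (Q(f, E) = 8 + 0 = 8)
b(T) = T*(-5 + T)
z(r) = -2 + (6 + r)/(9 + r) (z(r) = -2 + (r + 6*(-5 + 6))/(r + 9) = -2 + (r + 6*1)/(9 + r) = -2 + (r + 6)/(9 + r) = -2 + (6 + r)/(9 + r))
K(Z) = 8*Z²
(K(15)*z(C))*(-78) = ((8*15²)*((-12 - 1*20/3)/(9 + 20/3)))*(-78) = ((8*225)*((-12 - 20/3)/(47/3)))*(-78) = (1800*((3/47)*(-56/3)))*(-78) = (1800*(-56/47))*(-78) = -100800/47*(-78) = 7862400/47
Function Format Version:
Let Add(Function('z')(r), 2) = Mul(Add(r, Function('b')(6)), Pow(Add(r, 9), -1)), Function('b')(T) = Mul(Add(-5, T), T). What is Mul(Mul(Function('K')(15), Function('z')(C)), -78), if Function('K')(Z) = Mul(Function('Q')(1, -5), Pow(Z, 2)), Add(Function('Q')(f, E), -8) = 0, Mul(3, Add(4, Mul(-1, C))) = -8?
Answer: Rational(7862400, 47) ≈ 1.6729e+5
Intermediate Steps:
C = Rational(20, 3) (C = Add(4, Mul(Rational(-1, 3), -8)) = Add(4, Rational(8, 3)) = Rational(20, 3) ≈ 6.6667)
Function('Q')(f, E) = 8 (Function('Q')(f, E) = Add(8, 0) = 8)
Function('b')(T) = Mul(T, Add(-5, T))
Function('z')(r) = Add(-2, Mul(Pow(Add(9, r), -1), Add(6, r))) (Function('z')(r) = Add(-2, Mul(Add(r, Mul(6, Add(-5, 6))), Pow(Add(r, 9), -1))) = Add(-2, Mul(Add(r, Mul(6, 1)), Pow(Add(9, r), -1))) = Add(-2, Mul(Add(r, 6), Pow(Add(9, r), -1))) = Add(-2, Mul(Add(6, r), Pow(Add(9, r), -1))) = Add(-2, Mul(Pow(Add(9, r), -1), Add(6, r))))
Function('K')(Z) = Mul(8, Pow(Z, 2))
Mul(Mul(Function('K')(15), Function('z')(C)), -78) = Mul(Mul(Mul(8, Pow(15, 2)), Mul(Pow(Add(9, Rational(20, 3)), -1), Add(-12, Mul(-1, Rational(20, 3))))), -78) = Mul(Mul(Mul(8, 225), Mul(Pow(Rational(47, 3), -1), Add(-12, Rational(-20, 3)))), -78) = Mul(Mul(1800, Mul(Rational(3, 47), Rational(-56, 3))), -78) = Mul(Mul(1800, Rational(-56, 47)), -78) = Mul(Rational(-100800, 47), -78) = Rational(7862400, 47)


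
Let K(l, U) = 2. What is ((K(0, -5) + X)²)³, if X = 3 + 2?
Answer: 117649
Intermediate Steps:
X = 5
((K(0, -5) + X)²)³ = ((2 + 5)²)³ = (7²)³ = 49³ = 117649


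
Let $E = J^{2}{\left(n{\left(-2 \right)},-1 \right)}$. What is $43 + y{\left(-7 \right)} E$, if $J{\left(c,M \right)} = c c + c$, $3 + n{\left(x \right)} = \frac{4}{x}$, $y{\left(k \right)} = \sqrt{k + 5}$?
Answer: $43 + 400 i \sqrt{2} \approx 43.0 + 565.69 i$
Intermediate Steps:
$y{\left(k \right)} = \sqrt{5 + k}$
$n{\left(x \right)} = -3 + \frac{4}{x}$
$J{\left(c,M \right)} = c + c^{2}$ ($J{\left(c,M \right)} = c^{2} + c = c + c^{2}$)
$E = 400$ ($E = \left(\left(-3 + \frac{4}{-2}\right) \left(1 - \left(3 - \frac{4}{-2}\right)\right)\right)^{2} = \left(\left(-3 + 4 \left(- \frac{1}{2}\right)\right) \left(1 + \left(-3 + 4 \left(- \frac{1}{2}\right)\right)\right)\right)^{2} = \left(\left(-3 - 2\right) \left(1 - 5\right)\right)^{2} = \left(- 5 \left(1 - 5\right)\right)^{2} = \left(\left(-5\right) \left(-4\right)\right)^{2} = 20^{2} = 400$)
$43 + y{\left(-7 \right)} E = 43 + \sqrt{5 - 7} \cdot 400 = 43 + \sqrt{-2} \cdot 400 = 43 + i \sqrt{2} \cdot 400 = 43 + 400 i \sqrt{2}$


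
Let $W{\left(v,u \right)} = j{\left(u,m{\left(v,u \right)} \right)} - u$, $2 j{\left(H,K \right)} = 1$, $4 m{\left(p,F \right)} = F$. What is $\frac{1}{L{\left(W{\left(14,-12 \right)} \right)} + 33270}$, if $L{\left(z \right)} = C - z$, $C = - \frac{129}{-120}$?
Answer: $\frac{40}{1330343} \approx 3.0067 \cdot 10^{-5}$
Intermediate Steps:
$m{\left(p,F \right)} = \frac{F}{4}$
$C = \frac{43}{40}$ ($C = \left(-129\right) \left(- \frac{1}{120}\right) = \frac{43}{40} \approx 1.075$)
$j{\left(H,K \right)} = \frac{1}{2}$ ($j{\left(H,K \right)} = \frac{1}{2} \cdot 1 = \frac{1}{2}$)
$W{\left(v,u \right)} = \frac{1}{2} - u$
$L{\left(z \right)} = \frac{43}{40} - z$
$\frac{1}{L{\left(W{\left(14,-12 \right)} \right)} + 33270} = \frac{1}{\left(\frac{43}{40} - \left(\frac{1}{2} - -12\right)\right) + 33270} = \frac{1}{\left(\frac{43}{40} - \left(\frac{1}{2} + 12\right)\right) + 33270} = \frac{1}{\left(\frac{43}{40} - \frac{25}{2}\right) + 33270} = \frac{1}{- \frac{457}{40} + 33270} = \frac{1}{\frac{1330343}{40}} = \frac{40}{1330343}$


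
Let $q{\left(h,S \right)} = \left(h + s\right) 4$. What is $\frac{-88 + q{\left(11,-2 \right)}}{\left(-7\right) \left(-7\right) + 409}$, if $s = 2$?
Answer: $- \frac{18}{229} \approx -0.078603$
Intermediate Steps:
$q{\left(h,S \right)} = 8 + 4 h$ ($q{\left(h,S \right)} = \left(h + 2\right) 4 = \left(2 + h\right) 4 = 8 + 4 h$)
$\frac{-88 + q{\left(11,-2 \right)}}{\left(-7\right) \left(-7\right) + 409} = \frac{-88 + \left(8 + 4 \cdot 11\right)}{\left(-7\right) \left(-7\right) + 409} = \frac{-88 + \left(8 + 44\right)}{49 + 409} = \frac{-88 + 52}{458} = \left(-36\right) \frac{1}{458} = - \frac{18}{229}$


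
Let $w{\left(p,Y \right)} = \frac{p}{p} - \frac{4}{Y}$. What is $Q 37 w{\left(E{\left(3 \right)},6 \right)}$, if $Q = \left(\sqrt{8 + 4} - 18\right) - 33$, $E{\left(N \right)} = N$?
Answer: $-629 + \frac{74 \sqrt{3}}{3} \approx -586.28$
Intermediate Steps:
$w{\left(p,Y \right)} = 1 - \frac{4}{Y}$
$Q = -51 + 2 \sqrt{3}$ ($Q = \left(\sqrt{12} - 18\right) - 33 = \left(2 \sqrt{3} - 18\right) - 33 = \left(-18 + 2 \sqrt{3}\right) - 33 = -51 + 2 \sqrt{3} \approx -47.536$)
$Q 37 w{\left(E{\left(3 \right)},6 \right)} = \left(-51 + 2 \sqrt{3}\right) 37 \frac{-4 + 6}{6} = \left(-1887 + 74 \sqrt{3}\right) \frac{1}{6} \cdot 2 = \left(-1887 + 74 \sqrt{3}\right) \frac{1}{3} = -629 + \frac{74 \sqrt{3}}{3}$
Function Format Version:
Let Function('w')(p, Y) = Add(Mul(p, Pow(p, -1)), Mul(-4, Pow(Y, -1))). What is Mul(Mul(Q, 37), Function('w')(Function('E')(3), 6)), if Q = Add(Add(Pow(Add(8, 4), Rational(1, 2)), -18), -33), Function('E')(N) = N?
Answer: Add(-629, Mul(Rational(74, 3), Pow(3, Rational(1, 2)))) ≈ -586.28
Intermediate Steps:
Function('w')(p, Y) = Add(1, Mul(-4, Pow(Y, -1)))
Q = Add(-51, Mul(2, Pow(3, Rational(1, 2)))) (Q = Add(Add(Pow(12, Rational(1, 2)), -18), -33) = Add(Add(Mul(2, Pow(3, Rational(1, 2))), -18), -33) = Add(Add(-18, Mul(2, Pow(3, Rational(1, 2)))), -33) = Add(-51, Mul(2, Pow(3, Rational(1, 2)))) ≈ -47.536)
Mul(Mul(Q, 37), Function('w')(Function('E')(3), 6)) = Mul(Mul(Add(-51, Mul(2, Pow(3, Rational(1, 2)))), 37), Mul(Pow(6, -1), Add(-4, 6))) = Mul(Add(-1887, Mul(74, Pow(3, Rational(1, 2)))), Mul(Rational(1, 6), 2)) = Mul(Add(-1887, Mul(74, Pow(3, Rational(1, 2)))), Rational(1, 3)) = Add(-629, Mul(Rational(74, 3), Pow(3, Rational(1, 2))))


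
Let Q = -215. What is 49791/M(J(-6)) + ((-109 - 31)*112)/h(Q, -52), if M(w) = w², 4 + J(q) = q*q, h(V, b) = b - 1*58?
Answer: 2153333/11264 ≈ 191.17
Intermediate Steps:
h(V, b) = -58 + b (h(V, b) = b - 58 = -58 + b)
J(q) = -4 + q² (J(q) = -4 + q*q = -4 + q²)
49791/M(J(-6)) + ((-109 - 31)*112)/h(Q, -52) = 49791/((-4 + (-6)²)²) + ((-109 - 31)*112)/(-58 - 52) = 49791/((-4 + 36)²) - 140*112/(-110) = 49791/(32²) - 15680*(-1/110) = 49791/1024 + 1568/11 = 2153333/11264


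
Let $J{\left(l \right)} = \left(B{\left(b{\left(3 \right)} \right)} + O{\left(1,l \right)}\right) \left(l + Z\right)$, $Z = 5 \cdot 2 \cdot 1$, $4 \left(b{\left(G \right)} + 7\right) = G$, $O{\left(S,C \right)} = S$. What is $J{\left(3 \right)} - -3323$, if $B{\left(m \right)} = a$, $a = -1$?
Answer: $3323$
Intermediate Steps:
$b{\left(G \right)} = -7 + \frac{G}{4}$
$Z = 10$ ($Z = 10 \cdot 1 = 10$)
$B{\left(m \right)} = -1$
$J{\left(l \right)} = 0$ ($J{\left(l \right)} = \left(-1 + 1\right) \left(l + 10\right) = 0 \left(10 + l\right) = 0$)
$J{\left(3 \right)} - -3323 = 0 - -3323 = 0 + 3323 = 3323$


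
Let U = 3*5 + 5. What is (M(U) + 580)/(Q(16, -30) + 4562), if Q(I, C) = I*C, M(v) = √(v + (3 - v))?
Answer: 290/2041 + √3/4082 ≈ 0.14251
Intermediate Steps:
U = 20 (U = 15 + 5 = 20)
M(v) = √3
Q(I, C) = C*I
(M(U) + 580)/(Q(16, -30) + 4562) = (√3 + 580)/(-30*16 + 4562) = (580 + √3)/(-480 + 4562) = (580 + √3)/4082 = (580 + √3)*(1/4082) = 290/2041 + √3/4082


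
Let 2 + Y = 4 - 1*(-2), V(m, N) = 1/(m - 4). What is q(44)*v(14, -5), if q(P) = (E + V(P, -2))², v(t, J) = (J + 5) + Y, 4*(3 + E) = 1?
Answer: 11881/400 ≈ 29.703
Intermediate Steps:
E = -11/4 (E = -3 + (¼)*1 = -3 + ¼ = -11/4 ≈ -2.7500)
V(m, N) = 1/(-4 + m)
Y = 4 (Y = -2 + (4 - 1*(-2)) = -2 + (4 + 2) = -2 + 6 = 4)
v(t, J) = 9 + J (v(t, J) = (J + 5) + 4 = (5 + J) + 4 = 9 + J)
q(P) = (-11/4 + 1/(-4 + P))²
q(44)*v(14, -5) = ((-48 + 11*44)²/(16*(-4 + 44)²))*(9 - 5) = ((1/16)*(-48 + 484)²/40²)*4 = ((1/16)*436²*(1/1600))*4 = ((1/16)*190096*(1/1600))*4 = (11881/1600)*4 = 11881/400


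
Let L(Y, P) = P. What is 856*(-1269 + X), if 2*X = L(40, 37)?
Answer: -1070428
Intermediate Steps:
X = 37/2 (X = (½)*37 = 37/2 ≈ 18.500)
856*(-1269 + X) = 856*(-1269 + 37/2) = 856*(-2501/2) = -1070428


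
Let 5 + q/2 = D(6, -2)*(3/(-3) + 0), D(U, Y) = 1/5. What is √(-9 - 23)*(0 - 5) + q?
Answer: -52/5 - 20*I*√2 ≈ -10.4 - 28.284*I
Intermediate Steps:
D(U, Y) = ⅕
q = -52/5 (q = -10 + 2*((3/(-3) + 0)/5) = -10 + 2*((3*(-⅓) + 0)/5) = -10 + 2*((-1 + 0)/5) = -10 + 2*((⅕)*(-1)) = -10 + 2*(-⅕) = -10 - ⅖ = -52/5 ≈ -10.400)
√(-9 - 23)*(0 - 5) + q = √(-9 - 23)*(0 - 5) - 52/5 = √(-32)*(-5) - 52/5 = (4*I*√2)*(-5) - 52/5 = -20*I*√2 - 52/5 = -52/5 - 20*I*√2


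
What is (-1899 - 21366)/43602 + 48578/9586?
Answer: 315846611/69661462 ≈ 4.5340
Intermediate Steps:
(-1899 - 21366)/43602 + 48578/9586 = -23265*1/43602 + 48578*(1/9586) = -7755/14534 + 24289/4793 = 315846611/69661462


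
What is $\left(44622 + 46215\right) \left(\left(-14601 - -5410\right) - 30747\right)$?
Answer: $-3627848106$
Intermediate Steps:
$\left(44622 + 46215\right) \left(\left(-14601 - -5410\right) - 30747\right) = 90837 \left(\left(-14601 + 5410\right) - 30747\right) = 90837 \left(-9191 - 30747\right) = 90837 \left(-39938\right) = -3627848106$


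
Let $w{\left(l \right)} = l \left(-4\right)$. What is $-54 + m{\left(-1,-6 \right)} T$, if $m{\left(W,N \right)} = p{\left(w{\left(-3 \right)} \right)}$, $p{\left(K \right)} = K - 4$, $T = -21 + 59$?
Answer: $250$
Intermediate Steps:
$w{\left(l \right)} = - 4 l$
$T = 38$
$p{\left(K \right)} = -4 + K$
$m{\left(W,N \right)} = 8$ ($m{\left(W,N \right)} = -4 - -12 = -4 + 12 = 8$)
$-54 + m{\left(-1,-6 \right)} T = -54 + 8 \cdot 38 = -54 + 304 = 250$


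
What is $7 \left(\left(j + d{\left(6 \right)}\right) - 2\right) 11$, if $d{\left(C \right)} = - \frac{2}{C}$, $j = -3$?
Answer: $- \frac{1232}{3} \approx -410.67$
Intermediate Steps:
$7 \left(\left(j + d{\left(6 \right)}\right) - 2\right) 11 = 7 \left(\left(-3 - \frac{2}{6}\right) - 2\right) 11 = 7 \left(\left(-3 - \frac{1}{3}\right) - 2\right) 11 = 7 \left(- \frac{10}{3} - 2\right) 11 = 7 \left(- \frac{16}{3}\right) 11 = \left(- \frac{112}{3}\right) 11 = - \frac{1232}{3}$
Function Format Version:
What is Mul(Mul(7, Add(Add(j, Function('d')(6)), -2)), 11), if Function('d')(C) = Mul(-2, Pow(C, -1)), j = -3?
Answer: Rational(-1232, 3) ≈ -410.67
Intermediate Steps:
Mul(Mul(7, Add(Add(j, Function('d')(6)), -2)), 11) = Mul(Mul(7, Add(Add(-3, Mul(-2, Pow(6, -1))), -2)), 11) = Mul(Mul(7, Add(Add(-3, Mul(-2, Rational(1, 6))), -2)), 11) = Mul(Mul(7, Add(Add(-3, Rational(-1, 3)), -2)), 11) = Mul(Mul(7, Add(Rational(-10, 3), -2)), 11) = Mul(Mul(7, Rational(-16, 3)), 11) = Mul(Rational(-112, 3), 11) = Rational(-1232, 3)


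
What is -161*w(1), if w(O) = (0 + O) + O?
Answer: -322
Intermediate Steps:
w(O) = 2*O (w(O) = O + O = 2*O)
-161*w(1) = -322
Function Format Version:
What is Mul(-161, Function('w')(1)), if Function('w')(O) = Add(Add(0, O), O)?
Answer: -322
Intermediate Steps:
Function('w')(O) = Mul(2, O) (Function('w')(O) = Add(O, O) = Mul(2, O))
Mul(-161, Function('w')(1)) = Mul(-161, Mul(2, 1)) = Mul(-161, 2) = -322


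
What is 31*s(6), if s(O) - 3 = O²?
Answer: 1209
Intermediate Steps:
s(O) = 3 + O²
31*s(6) = 31*(3 + 6²) = 31*(3 + 36) = 31*39 = 1209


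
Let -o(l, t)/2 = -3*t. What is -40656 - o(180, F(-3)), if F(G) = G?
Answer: -40638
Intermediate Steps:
o(l, t) = 6*t (o(l, t) = -(-6)*t = 6*t)
-40656 - o(180, F(-3)) = -40656 - 6*(-3) = -40656 - 1*(-18) = -40656 + 18 = -40638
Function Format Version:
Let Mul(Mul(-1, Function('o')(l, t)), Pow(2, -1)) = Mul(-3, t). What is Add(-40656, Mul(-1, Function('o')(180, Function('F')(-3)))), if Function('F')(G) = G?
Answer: -40638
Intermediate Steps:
Function('o')(l, t) = Mul(6, t) (Function('o')(l, t) = Mul(-2, Mul(-3, t)) = Mul(6, t))
Add(-40656, Mul(-1, Function('o')(180, Function('F')(-3)))) = Add(-40656, Mul(-1, Mul(6, -3))) = Add(-40656, Mul(-1, -18)) = Add(-40656, 18) = -40638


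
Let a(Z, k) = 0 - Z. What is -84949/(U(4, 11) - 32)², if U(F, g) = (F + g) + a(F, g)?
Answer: -84949/441 ≈ -192.63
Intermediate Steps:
a(Z, k) = -Z
U(F, g) = g (U(F, g) = (F + g) - F = g)
-84949/(U(4, 11) - 32)² = -84949/(11 - 32)² = -84949/((-21)²) = -84949/441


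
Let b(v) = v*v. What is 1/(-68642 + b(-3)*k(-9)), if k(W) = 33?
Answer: -1/68345 ≈ -1.4632e-5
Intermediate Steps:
b(v) = v²
1/(-68642 + b(-3)*k(-9)) = 1/(-68642 + (-3)²*33) = 1/(-68642 + 9*33) = 1/(-68642 + 297) = 1/(-68345) = -1/68345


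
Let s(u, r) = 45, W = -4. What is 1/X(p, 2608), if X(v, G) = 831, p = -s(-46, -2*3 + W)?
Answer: 1/831 ≈ 0.0012034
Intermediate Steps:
p = -45 (p = -1*45 = -45)
1/X(p, 2608) = 1/831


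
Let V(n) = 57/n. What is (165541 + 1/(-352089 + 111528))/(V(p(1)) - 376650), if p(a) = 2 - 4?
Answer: -79645417000/181228313277 ≈ -0.43948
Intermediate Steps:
p(a) = -2
(165541 + 1/(-352089 + 111528))/(V(p(1)) - 376650) = (165541 + 1/(-352089 + 111528))/(57/(-2) - 376650) = (165541 + 1/(-240561))/(57*(-½) - 376650) = (165541 - 1/240561)/(-57/2 - 376650) = 39822708500/(240561*(-753357/2)) = (39822708500/240561)*(-2/753357) = -79645417000/181228313277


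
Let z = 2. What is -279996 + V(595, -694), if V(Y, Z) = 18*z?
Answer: -279960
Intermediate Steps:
V(Y, Z) = 36 (V(Y, Z) = 18*2 = 36)
-279996 + V(595, -694) = -279996 + 36 = -279960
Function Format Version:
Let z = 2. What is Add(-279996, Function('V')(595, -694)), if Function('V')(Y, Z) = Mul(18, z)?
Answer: -279960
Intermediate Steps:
Function('V')(Y, Z) = 36 (Function('V')(Y, Z) = Mul(18, 2) = 36)
Add(-279996, Function('V')(595, -694)) = Add(-279996, 36) = -279960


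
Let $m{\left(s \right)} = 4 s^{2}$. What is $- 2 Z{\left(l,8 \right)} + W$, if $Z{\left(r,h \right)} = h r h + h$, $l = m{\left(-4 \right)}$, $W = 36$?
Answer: $-8172$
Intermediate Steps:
$l = 64$ ($l = 4 \left(-4\right)^{2} = 4 \cdot 16 = 64$)
$Z{\left(r,h \right)} = h + r h^{2}$ ($Z{\left(r,h \right)} = r h^{2} + h = h + r h^{2}$)
$- 2 Z{\left(l,8 \right)} + W = - 2 \cdot 8 \left(1 + 8 \cdot 64\right) + 36 = - 2 \cdot 8 \left(1 + 512\right) + 36 = - 2 \cdot 8 \cdot 513 + 36 = \left(-2\right) 4104 + 36 = -8208 + 36 = -8172$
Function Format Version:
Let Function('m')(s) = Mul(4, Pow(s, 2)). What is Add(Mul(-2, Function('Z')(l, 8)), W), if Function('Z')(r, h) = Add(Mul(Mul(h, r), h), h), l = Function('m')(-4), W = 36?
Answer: -8172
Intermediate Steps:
l = 64 (l = Mul(4, Pow(-4, 2)) = Mul(4, 16) = 64)
Function('Z')(r, h) = Add(h, Mul(r, Pow(h, 2))) (Function('Z')(r, h) = Add(Mul(r, Pow(h, 2)), h) = Add(h, Mul(r, Pow(h, 2))))
Add(Mul(-2, Function('Z')(l, 8)), W) = Add(Mul(-2, Mul(8, Add(1, Mul(8, 64)))), 36) = Add(Mul(-2, Mul(8, Add(1, 512))), 36) = Add(Mul(-2, Mul(8, 513)), 36) = Add(Mul(-2, 4104), 36) = Add(-8208, 36) = -8172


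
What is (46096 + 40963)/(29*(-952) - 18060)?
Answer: -12437/6524 ≈ -1.9063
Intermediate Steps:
(46096 + 40963)/(29*(-952) - 18060) = 87059/(-27608 - 18060) = 87059/(-45668) = 87059*(-1/45668) = -12437/6524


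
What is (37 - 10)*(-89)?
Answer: -2403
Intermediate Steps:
(37 - 10)*(-89) = 27*(-89) = -2403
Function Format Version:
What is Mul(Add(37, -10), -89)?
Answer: -2403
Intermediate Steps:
Mul(Add(37, -10), -89) = Mul(27, -89) = -2403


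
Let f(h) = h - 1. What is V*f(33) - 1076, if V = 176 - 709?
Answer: -18132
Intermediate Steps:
V = -533
f(h) = -1 + h
V*f(33) - 1076 = -533*(-1 + 33) - 1076 = -533*32 - 1076 = -17056 - 1076 = -18132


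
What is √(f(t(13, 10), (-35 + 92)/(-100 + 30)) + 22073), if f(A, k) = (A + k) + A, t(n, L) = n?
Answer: √108281110/70 ≈ 148.65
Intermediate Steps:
f(A, k) = k + 2*A
√(f(t(13, 10), (-35 + 92)/(-100 + 30)) + 22073) = √(((-35 + 92)/(-100 + 30) + 2*13) + 22073) = √((57/(-70) + 26) + 22073) = √((57*(-1/70) + 26) + 22073) = √((-57/70 + 26) + 22073) = √(1763/70 + 22073) = √(1546873/70) = √108281110/70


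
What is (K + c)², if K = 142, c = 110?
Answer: 63504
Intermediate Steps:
(K + c)² = (142 + 110)² = 252² = 63504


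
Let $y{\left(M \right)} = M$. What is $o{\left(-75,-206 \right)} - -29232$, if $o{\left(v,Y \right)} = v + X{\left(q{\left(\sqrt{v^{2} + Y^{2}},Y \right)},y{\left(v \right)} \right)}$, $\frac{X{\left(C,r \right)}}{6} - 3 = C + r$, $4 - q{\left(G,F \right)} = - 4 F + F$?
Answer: $25041$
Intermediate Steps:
$q{\left(G,F \right)} = 4 + 3 F$ ($q{\left(G,F \right)} = 4 - \left(- 4 F + F\right) = 4 - - 3 F = 4 + 3 F$)
$X{\left(C,r \right)} = 18 + 6 C + 6 r$ ($X{\left(C,r \right)} = 18 + 6 \left(C + r\right) = 18 + \left(6 C + 6 r\right) = 18 + 6 C + 6 r$)
$o{\left(v,Y \right)} = 42 + 7 v + 18 Y$ ($o{\left(v,Y \right)} = v + \left(18 + 6 \left(4 + 3 Y\right) + 6 v\right) = v + \left(18 + \left(24 + 18 Y\right) + 6 v\right) = v + \left(42 + 6 v + 18 Y\right) = 42 + 7 v + 18 Y$)
$o{\left(-75,-206 \right)} - -29232 = \left(42 + 7 \left(-75\right) + 18 \left(-206\right)\right) - -29232 = \left(42 - 525 - 3708\right) + 29232 = -4191 + 29232 = 25041$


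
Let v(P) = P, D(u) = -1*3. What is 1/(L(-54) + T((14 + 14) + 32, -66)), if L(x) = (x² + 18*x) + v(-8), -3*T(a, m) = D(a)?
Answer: 1/1937 ≈ 0.00051626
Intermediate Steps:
D(u) = -3
T(a, m) = 1 (T(a, m) = -⅓*(-3) = 1)
L(x) = -8 + x² + 18*x (L(x) = (x² + 18*x) - 8 = -8 + x² + 18*x)
1/(L(-54) + T((14 + 14) + 32, -66)) = 1/((-8 + (-54)² + 18*(-54)) + 1) = 1/((-8 + 2916 - 972) + 1) = 1/(1936 + 1) = 1/1937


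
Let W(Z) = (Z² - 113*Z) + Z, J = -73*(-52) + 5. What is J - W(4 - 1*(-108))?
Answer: 3801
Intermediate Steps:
J = 3801 (J = 3796 + 5 = 3801)
W(Z) = Z² - 112*Z
J - W(4 - 1*(-108)) = 3801 - (4 - 1*(-108))*(-112 + (4 - 1*(-108))) = 3801 - (4 + 108)*(-112 + (4 + 108)) = 3801 - 112*(-112 + 112) = 3801 - 112*0 = 3801 - 1*0 = 3801 + 0 = 3801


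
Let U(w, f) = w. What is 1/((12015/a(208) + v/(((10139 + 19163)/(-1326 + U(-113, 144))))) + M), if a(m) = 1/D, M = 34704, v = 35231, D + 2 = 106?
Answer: 598/766955231 ≈ 7.7971e-7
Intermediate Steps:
D = 104 (D = -2 + 106 = 104)
a(m) = 1/104
1/((12015/a(208) + v/(((10139 + 19163)/(-1326 + U(-113, 144))))) + M) = 1/((12015/(1/104) + 35231/(((10139 + 19163)/(-1326 - 113)))) + 34704) = 1/((12015*104 + 35231/((29302/(-1439)))) + 34704) = 1/((1249560 + 35231/((29302*(-1/1439)))) + 34704) = 1/((1249560 + 35231/(-29302/1439)) + 34704) = 1/((1249560 + 35231*(-1439/29302)) + 34704) = 1/((1249560 - 1034641/598) + 34704) = 1/(746202239/598 + 34704) = 1/(766955231/598) = 598/766955231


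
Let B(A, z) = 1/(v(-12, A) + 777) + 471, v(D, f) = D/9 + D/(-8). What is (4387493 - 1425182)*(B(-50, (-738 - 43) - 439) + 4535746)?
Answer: 62659927585815747/4663 ≈ 1.3438e+13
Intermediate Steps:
v(D, f) = -D/72 (v(D, f) = D*(1/9) + D*(-1/8) = D/9 - D/8 = -D/72)
B(A, z) = 2196279/4663 (B(A, z) = 1/(-1/72*(-12) + 777) + 471 = 1/(1/6 + 777) + 471 = 1/(4663/6) + 471 = 6/4663 + 471 = 2196279/4663)
(4387493 - 1425182)*(B(-50, (-738 - 43) - 439) + 4535746) = (4387493 - 1425182)*(2196279/4663 + 4535746) = 2962311*(21152379877/4663) = 62659927585815747/4663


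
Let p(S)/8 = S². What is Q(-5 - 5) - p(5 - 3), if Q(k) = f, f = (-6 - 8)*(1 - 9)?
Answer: 80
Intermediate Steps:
f = 112 (f = -14*(-8) = 112)
Q(k) = 112
p(S) = 8*S²
Q(-5 - 5) - p(5 - 3) = 112 - 8*(5 - 3)² = 112 - 8*2² = 112 - 8*4 = 112 - 1*32 = 112 - 32 = 80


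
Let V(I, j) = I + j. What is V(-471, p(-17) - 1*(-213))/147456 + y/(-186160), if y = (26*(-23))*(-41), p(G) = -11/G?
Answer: -299399017/2243543040 ≈ -0.13345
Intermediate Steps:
y = 24518 (y = -598*(-41) = 24518)
V(-471, p(-17) - 1*(-213))/147456 + y/(-186160) = (-471 + (-11/(-17) - 1*(-213)))/147456 + 24518/(-186160) = (-471 + (-11*(-1/17) + 213))*(1/147456) + 24518*(-1/186160) = (-471 + (11/17 + 213))*(1/147456) - 943/7160 = (-471 + 3632/17)*(1/147456) - 943/7160 = -4375/17*1/147456 - 943/7160 = -4375/2506752 - 943/7160 = -299399017/2243543040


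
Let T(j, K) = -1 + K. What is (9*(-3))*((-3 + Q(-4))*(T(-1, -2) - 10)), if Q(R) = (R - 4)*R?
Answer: 10179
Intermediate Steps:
Q(R) = R*(-4 + R) (Q(R) = (-4 + R)*R = R*(-4 + R))
(9*(-3))*((-3 + Q(-4))*(T(-1, -2) - 10)) = (9*(-3))*((-3 - 4*(-4 - 4))*((-1 - 2) - 10)) = -27*(-3 - 4*(-8))*(-3 - 10) = -27*(-3 + 32)*(-13) = -783*(-13) = -27*(-377) = 10179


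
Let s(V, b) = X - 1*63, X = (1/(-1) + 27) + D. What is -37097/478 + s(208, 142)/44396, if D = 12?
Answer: -823485181/10610644 ≈ -77.609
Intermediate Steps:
X = 38 (X = (1/(-1) + 27) + 12 = (-1 + 27) + 12 = 26 + 12 = 38)
s(V, b) = -25 (s(V, b) = 38 - 1*63 = 38 - 63 = -25)
-37097/478 + s(208, 142)/44396 = -37097/478 - 25/44396 = -823485181/10610644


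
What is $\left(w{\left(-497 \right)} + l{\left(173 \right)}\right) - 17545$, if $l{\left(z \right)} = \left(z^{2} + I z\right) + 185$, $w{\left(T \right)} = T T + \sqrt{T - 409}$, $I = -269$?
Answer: $213041 + i \sqrt{906} \approx 2.1304 \cdot 10^{5} + 30.1 i$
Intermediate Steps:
$w{\left(T \right)} = T^{2} + \sqrt{-409 + T}$
$l{\left(z \right)} = 185 + z^{2} - 269 z$ ($l{\left(z \right)} = \left(z^{2} - 269 z\right) + 185 = 185 + z^{2} - 269 z$)
$\left(w{\left(-497 \right)} + l{\left(173 \right)}\right) - 17545 = \left(\left(\left(-497\right)^{2} + \sqrt{-409 - 497}\right) + \left(185 + 173^{2} - 46537\right)\right) - 17545 = \left(\left(247009 + \sqrt{-906}\right) + \left(185 + 29929 - 46537\right)\right) - 17545 = \left(\left(247009 + i \sqrt{906}\right) - 16423\right) - 17545 = \left(230586 + i \sqrt{906}\right) - 17545 = 213041 + i \sqrt{906}$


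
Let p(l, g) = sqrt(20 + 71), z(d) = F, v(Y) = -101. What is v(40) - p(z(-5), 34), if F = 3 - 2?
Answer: -101 - sqrt(91) ≈ -110.54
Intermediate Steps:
F = 1
z(d) = 1
p(l, g) = sqrt(91)
v(40) - p(z(-5), 34) = -101 - sqrt(91)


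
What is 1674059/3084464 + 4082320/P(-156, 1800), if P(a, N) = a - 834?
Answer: -114455561437/27760176 ≈ -4123.0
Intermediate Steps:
P(a, N) = -834 + a
1674059/3084464 + 4082320/P(-156, 1800) = 1674059/3084464 + 4082320/(-834 - 156) = 1674059*(1/3084464) + 4082320/(-990) = 1674059/3084464 + 4082320*(-1/990) = 1674059/3084464 - 37112/9 = -114455561437/27760176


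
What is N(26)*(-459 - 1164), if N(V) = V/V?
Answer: -1623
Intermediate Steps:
N(V) = 1
N(26)*(-459 - 1164) = 1*(-459 - 1164) = 1*(-1623) = -1623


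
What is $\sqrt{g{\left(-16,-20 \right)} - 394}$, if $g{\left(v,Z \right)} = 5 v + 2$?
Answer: $2 i \sqrt{118} \approx 21.726 i$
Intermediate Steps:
$g{\left(v,Z \right)} = 2 + 5 v$
$\sqrt{g{\left(-16,-20 \right)} - 394} = \sqrt{\left(2 + 5 \left(-16\right)\right) - 394} = \sqrt{\left(2 - 80\right) - 394} = \sqrt{-78 - 394} = \sqrt{-472} = 2 i \sqrt{118}$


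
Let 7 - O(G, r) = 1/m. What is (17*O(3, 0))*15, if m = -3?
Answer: 1870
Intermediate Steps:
O(G, r) = 22/3 (O(G, r) = 7 - 1/(-3) = 7 - 1*(-⅓) = 7 + ⅓ = 22/3)
(17*O(3, 0))*15 = (17*(22/3))*15 = (374/3)*15 = 1870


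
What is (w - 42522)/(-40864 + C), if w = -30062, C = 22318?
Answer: 36292/9273 ≈ 3.9137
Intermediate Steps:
(w - 42522)/(-40864 + C) = (-30062 - 42522)/(-40864 + 22318) = -72584/(-18546) = -72584*(-1/18546) = 36292/9273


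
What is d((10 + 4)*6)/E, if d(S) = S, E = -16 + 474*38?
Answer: 21/4499 ≈ 0.0046677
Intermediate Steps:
E = 17996 (E = -16 + 18012 = 17996)
d((10 + 4)*6)/E = ((10 + 4)*6)/17996 = (14*6)*(1/17996) = 84*(1/17996) = 21/4499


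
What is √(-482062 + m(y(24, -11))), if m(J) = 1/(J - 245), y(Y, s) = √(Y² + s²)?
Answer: √(-118105191 + 482062*√697)/√(245 - √697) ≈ 694.31*I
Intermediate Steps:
m(J) = 1/(-245 + J)
√(-482062 + m(y(24, -11))) = √(-482062 + 1/(-245 + √(24² + (-11)²))) = √(-482062 + 1/(-245 + √(576 + 121))) = √(-482062 + 1/(-245 + √697))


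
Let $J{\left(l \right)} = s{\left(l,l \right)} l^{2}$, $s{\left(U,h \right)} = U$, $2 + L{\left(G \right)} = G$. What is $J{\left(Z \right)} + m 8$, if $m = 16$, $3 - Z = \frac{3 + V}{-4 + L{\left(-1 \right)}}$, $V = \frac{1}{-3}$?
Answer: $\frac{1543319}{9261} \approx 166.65$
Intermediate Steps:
$L{\left(G \right)} = -2 + G$
$V = - \frac{1}{3} \approx -0.33333$
$Z = \frac{71}{21}$ ($Z = 3 - \frac{3 - \frac{1}{3}}{-4 - 3} = 3 - \frac{8}{3 \left(-4 - 3\right)} = 3 - \frac{8}{3 \left(-7\right)} = 3 - \frac{8}{3} \left(- \frac{1}{7}\right) = 3 - - \frac{8}{21} = 3 + \frac{8}{21} = \frac{71}{21} \approx 3.381$)
$J{\left(l \right)} = l^{3}$ ($J{\left(l \right)} = l l^{2} = l^{3}$)
$J{\left(Z \right)} + m 8 = \left(\frac{71}{21}\right)^{3} + 16 \cdot 8 = \frac{357911}{9261} + 128 = \frac{1543319}{9261}$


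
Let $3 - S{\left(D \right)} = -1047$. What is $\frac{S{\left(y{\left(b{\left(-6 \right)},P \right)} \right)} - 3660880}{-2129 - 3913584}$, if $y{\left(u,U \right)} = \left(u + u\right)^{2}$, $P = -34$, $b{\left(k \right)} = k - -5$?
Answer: $\frac{3659830}{3915713} \approx 0.93465$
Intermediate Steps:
$b{\left(k \right)} = 5 + k$ ($b{\left(k \right)} = k + 5 = 5 + k$)
$y{\left(u,U \right)} = 4 u^{2}$ ($y{\left(u,U \right)} = \left(2 u\right)^{2} = 4 u^{2}$)
$S{\left(D \right)} = 1050$ ($S{\left(D \right)} = 3 - -1047 = 3 + 1047 = 1050$)
$\frac{S{\left(y{\left(b{\left(-6 \right)},P \right)} \right)} - 3660880}{-2129 - 3913584} = \frac{1050 - 3660880}{-2129 - 3913584} = - \frac{3659830}{-3915713} = \left(-3659830\right) \left(- \frac{1}{3915713}\right) = \frac{3659830}{3915713}$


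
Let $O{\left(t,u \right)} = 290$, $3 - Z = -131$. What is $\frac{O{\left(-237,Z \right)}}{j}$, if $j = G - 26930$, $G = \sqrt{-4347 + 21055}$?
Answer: $- \frac{1952425}{181302048} - \frac{145 \sqrt{4177}}{181302048} \approx -0.010821$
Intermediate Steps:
$Z = 134$ ($Z = 3 - -131 = 3 + 131 = 134$)
$G = 2 \sqrt{4177}$ ($G = \sqrt{16708} = 2 \sqrt{4177} \approx 129.26$)
$j = -26930 + 2 \sqrt{4177}$ ($j = 2 \sqrt{4177} - 26930 = -26930 + 2 \sqrt{4177} \approx -26801.0$)
$\frac{O{\left(-237,Z \right)}}{j} = \frac{290}{-26930 + 2 \sqrt{4177}}$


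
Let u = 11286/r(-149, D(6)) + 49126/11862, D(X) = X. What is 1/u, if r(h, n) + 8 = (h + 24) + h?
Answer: -278757/10001750 ≈ -0.027871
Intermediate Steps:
r(h, n) = 16 + 2*h (r(h, n) = -8 + ((h + 24) + h) = -8 + ((24 + h) + h) = -8 + (24 + 2*h) = 16 + 2*h)
u = -10001750/278757 (u = 11286/(16 + 2*(-149)) + 49126/11862 = 11286/(16 - 298) + 49126*(1/11862) = 11286/(-282) + 24563/5931 = 11286*(-1/282) + 24563/5931 = -1881/47 + 24563/5931 = -10001750/278757 ≈ -35.880)
1/u = 1/(-10001750/278757) = -278757/10001750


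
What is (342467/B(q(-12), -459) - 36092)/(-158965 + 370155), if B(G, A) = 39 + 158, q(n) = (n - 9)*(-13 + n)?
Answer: -6767657/41604430 ≈ -0.16267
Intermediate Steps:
q(n) = (-13 + n)*(-9 + n) (q(n) = (-9 + n)*(-13 + n) = (-13 + n)*(-9 + n))
B(G, A) = 197
(342467/B(q(-12), -459) - 36092)/(-158965 + 370155) = (342467/197 - 36092)/(-158965 + 370155) = (342467*(1/197) - 36092)/211190 = (342467/197 - 36092)*(1/211190) = -6767657/197*1/211190 = -6767657/41604430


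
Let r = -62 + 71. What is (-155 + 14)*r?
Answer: -1269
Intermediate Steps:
r = 9
(-155 + 14)*r = (-155 + 14)*9 = -141*9 = -1269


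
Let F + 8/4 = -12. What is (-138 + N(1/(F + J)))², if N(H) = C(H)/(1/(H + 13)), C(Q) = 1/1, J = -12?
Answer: 10569001/676 ≈ 15635.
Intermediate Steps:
F = -14 (F = -2 - 12 = -14)
C(Q) = 1
N(H) = 13 + H (N(H) = 1/1/(H + 13) = 1/1/(13 + H) = 1*(13 + H) = 13 + H)
(-138 + N(1/(F + J)))² = (-138 + (13 + 1/(-14 - 12)))² = (-138 + (13 + 1/(-26)))² = (-138 + (13 - 1/26))² = (-138 + 337/26)² = (-3251/26)² = 10569001/676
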